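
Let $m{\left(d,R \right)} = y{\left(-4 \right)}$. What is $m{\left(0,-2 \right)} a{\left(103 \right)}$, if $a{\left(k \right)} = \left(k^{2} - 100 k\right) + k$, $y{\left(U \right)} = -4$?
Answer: $-1648$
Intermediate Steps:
$a{\left(k \right)} = k^{2} - 99 k$
$m{\left(d,R \right)} = -4$
$m{\left(0,-2 \right)} a{\left(103 \right)} = - 4 \cdot 103 \left(-99 + 103\right) = - 4 \cdot 103 \cdot 4 = \left(-4\right) 412 = -1648$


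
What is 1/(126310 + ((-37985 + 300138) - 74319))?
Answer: 1/314144 ≈ 3.1833e-6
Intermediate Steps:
1/(126310 + ((-37985 + 300138) - 74319)) = 1/(126310 + (262153 - 74319)) = 1/(126310 + 187834) = 1/314144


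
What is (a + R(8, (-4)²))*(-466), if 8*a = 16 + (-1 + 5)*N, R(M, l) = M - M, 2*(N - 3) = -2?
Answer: -1398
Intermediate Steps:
N = 2 (N = 3 + (½)*(-2) = 3 - 1 = 2)
R(M, l) = 0
a = 3 (a = (16 + (-1 + 5)*2)/8 = (16 + 4*2)/8 = (16 + 8)/8 = (⅛)*24 = 3)
(a + R(8, (-4)²))*(-466) = (3 + 0)*(-466) = 3*(-466) = -1398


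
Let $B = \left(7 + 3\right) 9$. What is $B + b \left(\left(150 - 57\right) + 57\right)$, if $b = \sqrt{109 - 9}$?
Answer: $1590$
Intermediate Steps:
$B = 90$ ($B = 10 \cdot 9 = 90$)
$b = 10$ ($b = \sqrt{100} = 10$)
$B + b \left(\left(150 - 57\right) + 57\right) = 90 + 10 \left(\left(150 - 57\right) + 57\right) = 90 + 10 \left(93 + 57\right) = 90 + 10 \cdot 150 = 90 + 1500 = 1590$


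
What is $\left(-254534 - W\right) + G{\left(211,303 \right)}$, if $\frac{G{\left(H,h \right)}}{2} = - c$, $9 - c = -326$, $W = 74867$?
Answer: $-330071$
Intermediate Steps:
$c = 335$ ($c = 9 - -326 = 9 + 326 = 335$)
$G{\left(H,h \right)} = -670$ ($G{\left(H,h \right)} = 2 \left(\left(-1\right) 335\right) = 2 \left(-335\right) = -670$)
$\left(-254534 - W\right) + G{\left(211,303 \right)} = \left(-254534 - 74867\right) - 670 = -329401 - 670 = -330071$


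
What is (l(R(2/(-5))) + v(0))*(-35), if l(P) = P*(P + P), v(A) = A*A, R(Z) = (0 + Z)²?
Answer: -224/125 ≈ -1.7920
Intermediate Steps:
R(Z) = Z²
v(A) = A²
l(P) = 2*P² (l(P) = P*(2*P) = 2*P²)
(l(R(2/(-5))) + v(0))*(-35) = (2*((2/(-5))²)² + 0²)*(-35) = (2*((2*(-⅕))²)² + 0)*(-35) = (2*((-⅖)²)² + 0)*(-35) = (2*(4/25)² + 0)*(-35) = (2*(16/625) + 0)*(-35) = (32/625 + 0)*(-35) = (32/625)*(-35) = -224/125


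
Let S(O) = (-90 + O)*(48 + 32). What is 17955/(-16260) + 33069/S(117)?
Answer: 2771773/195120 ≈ 14.205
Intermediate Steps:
S(O) = -7200 + 80*O (S(O) = (-90 + O)*80 = -7200 + 80*O)
17955/(-16260) + 33069/S(117) = 17955/(-16260) + 33069/(-7200 + 80*117) = 17955*(-1/16260) + 33069/(-7200 + 9360) = -1197/1084 + 33069/2160 = -1197/1084 + 33069*(1/2160) = -1197/1084 + 11023/720 = 2771773/195120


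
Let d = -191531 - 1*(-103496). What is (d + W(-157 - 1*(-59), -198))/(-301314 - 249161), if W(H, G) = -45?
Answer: 17616/110095 ≈ 0.16001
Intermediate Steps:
d = -88035 (d = -191531 + 103496 = -88035)
(d + W(-157 - 1*(-59), -198))/(-301314 - 249161) = (-88035 - 45)/(-301314 - 249161) = -88080/(-550475) = -88080*(-1/550475) = 17616/110095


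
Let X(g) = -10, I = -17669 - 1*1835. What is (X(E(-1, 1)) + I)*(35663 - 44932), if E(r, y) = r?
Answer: 180875266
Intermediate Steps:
I = -19504 (I = -17669 - 1835 = -19504)
(X(E(-1, 1)) + I)*(35663 - 44932) = (-10 - 19504)*(35663 - 44932) = -19514*(-9269) = 180875266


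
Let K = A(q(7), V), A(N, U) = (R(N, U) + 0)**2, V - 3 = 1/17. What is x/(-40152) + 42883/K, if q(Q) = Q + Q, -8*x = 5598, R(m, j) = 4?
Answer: 143487451/53536 ≈ 2680.2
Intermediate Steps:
V = 52/17 (V = 3 + 1/17 = 52/17 ≈ 3.0588)
x = -2799/4 (x = -1/8*5598 = -2799/4 ≈ -699.75)
q(Q) = 2*Q
A(N, U) = 16 (A(N, U) = (4 + 0)**2 = 4**2 = 16)
K = 16
x/(-40152) + 42883/K = -2799/4/(-40152) + 42883/16 = -2799/4*(-1/40152) + 42883*(1/16) = 933/53536 + 42883/16 = 143487451/53536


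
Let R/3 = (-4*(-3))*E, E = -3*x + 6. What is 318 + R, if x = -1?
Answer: 642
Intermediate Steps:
E = 9 (E = -3*(-1) + 6 = 3 + 6 = 9)
R = 324 (R = 3*(-4*(-3)*9) = 3*(12*9) = 3*108 = 324)
318 + R = 318 + 324 = 642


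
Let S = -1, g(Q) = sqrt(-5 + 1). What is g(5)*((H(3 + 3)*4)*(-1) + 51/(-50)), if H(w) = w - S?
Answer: -1451*I/25 ≈ -58.04*I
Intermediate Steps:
g(Q) = 2*I (g(Q) = sqrt(-4) = 2*I)
H(w) = 1 + w (H(w) = w - 1*(-1) = w + 1 = 1 + w)
g(5)*((H(3 + 3)*4)*(-1) + 51/(-50)) = (2*I)*(((1 + (3 + 3))*4)*(-1) + 51/(-50)) = (2*I)*(((1 + 6)*4)*(-1) + 51*(-1/50)) = (2*I)*((7*4)*(-1) - 51/50) = (2*I)*(28*(-1) - 51/50) = (2*I)*(-28 - 51/50) = (2*I)*(-1451/50) = -1451*I/25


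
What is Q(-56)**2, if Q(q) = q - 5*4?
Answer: 5776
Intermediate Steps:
Q(q) = -20 + q (Q(q) = q - 20 = -20 + q)
Q(-56)**2 = (-20 - 56)**2 = (-76)**2 = 5776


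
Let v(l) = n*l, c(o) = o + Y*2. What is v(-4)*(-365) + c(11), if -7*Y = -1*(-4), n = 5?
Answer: 51169/7 ≈ 7309.9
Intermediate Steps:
Y = -4/7 (Y = -(-1)*(-4)/7 = -⅐*4 = -4/7 ≈ -0.57143)
c(o) = -8/7 + o (c(o) = o - 4/7*2 = o - 8/7 = -8/7 + o)
v(l) = 5*l
v(-4)*(-365) + c(11) = (5*(-4))*(-365) + (-8/7 + 11) = -20*(-365) + 69/7 = 7300 + 69/7 = 51169/7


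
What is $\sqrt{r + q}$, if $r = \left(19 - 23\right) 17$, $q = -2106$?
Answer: $i \sqrt{2174} \approx 46.626 i$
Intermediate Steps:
$r = -68$ ($r = \left(-4\right) 17 = -68$)
$\sqrt{r + q} = \sqrt{-68 - 2106} = \sqrt{-2174} = i \sqrt{2174}$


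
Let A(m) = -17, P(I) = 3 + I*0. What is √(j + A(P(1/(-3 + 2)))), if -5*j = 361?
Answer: I*√2230/5 ≈ 9.4446*I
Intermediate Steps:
P(I) = 3 (P(I) = 3 + 0 = 3)
j = -361/5 (j = -⅕*361 = -361/5 ≈ -72.200)
√(j + A(P(1/(-3 + 2)))) = √(-361/5 - 17) = √(-446/5) = I*√2230/5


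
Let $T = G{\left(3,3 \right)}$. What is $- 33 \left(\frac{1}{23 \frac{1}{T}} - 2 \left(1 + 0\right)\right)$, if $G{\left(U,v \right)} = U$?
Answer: $\frac{1419}{23} \approx 61.696$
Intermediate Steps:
$T = 3$
$- 33 \left(\frac{1}{23 \frac{1}{T}} - 2 \left(1 + 0\right)\right) = - 33 \left(\frac{1}{23 \cdot \frac{1}{3}} - 2 \left(1 + 0\right)\right) = - 33 \left(\frac{1}{23 \cdot \frac{1}{3}} - 2\right) = - 33 \left(\frac{1}{\frac{23}{3}} - 2\right) = - 33 \left(\frac{3}{23} - 2\right) = \left(-33\right) \left(- \frac{43}{23}\right) = \frac{1419}{23}$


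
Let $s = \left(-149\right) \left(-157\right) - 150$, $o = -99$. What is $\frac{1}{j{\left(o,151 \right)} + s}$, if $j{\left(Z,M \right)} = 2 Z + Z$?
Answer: $\frac{1}{22946} \approx 4.3581 \cdot 10^{-5}$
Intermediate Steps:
$s = 23243$ ($s = 23393 - 150 = 23243$)
$j{\left(Z,M \right)} = 3 Z$
$\frac{1}{j{\left(o,151 \right)} + s} = \frac{1}{3 \left(-99\right) + 23243} = \frac{1}{-297 + 23243} = \frac{1}{22946}$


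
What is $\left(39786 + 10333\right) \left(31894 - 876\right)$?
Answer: $1554591142$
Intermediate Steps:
$\left(39786 + 10333\right) \left(31894 - 876\right) = 50119 \cdot 31018 = 1554591142$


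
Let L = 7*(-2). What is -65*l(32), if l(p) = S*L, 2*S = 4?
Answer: 1820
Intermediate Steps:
L = -14
S = 2 (S = (½)*4 = 2)
l(p) = -28 (l(p) = 2*(-14) = -28)
-65*l(32) = -65*(-28) = 1820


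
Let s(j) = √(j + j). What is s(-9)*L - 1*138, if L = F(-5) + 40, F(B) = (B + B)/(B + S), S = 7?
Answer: -138 + 105*I*√2 ≈ -138.0 + 148.49*I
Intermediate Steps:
F(B) = 2*B/(7 + B) (F(B) = (B + B)/(B + 7) = (2*B)/(7 + B) = 2*B/(7 + B))
L = 35 (L = 2*(-5)/(7 - 5) + 40 = 2*(-5)/2 + 40 = 2*(-5)*(½) + 40 = -5 + 40 = 35)
s(j) = √2*√j (s(j) = √(2*j) = √2*√j)
s(-9)*L - 1*138 = (√2*√(-9))*35 - 1*138 = (√2*(3*I))*35 - 138 = (3*I*√2)*35 - 138 = 105*I*√2 - 138 = -138 + 105*I*√2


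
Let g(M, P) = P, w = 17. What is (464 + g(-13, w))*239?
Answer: 114959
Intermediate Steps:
(464 + g(-13, w))*239 = (464 + 17)*239 = 481*239 = 114959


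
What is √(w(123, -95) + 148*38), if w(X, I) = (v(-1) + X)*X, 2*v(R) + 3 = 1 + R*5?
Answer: √81290/2 ≈ 142.56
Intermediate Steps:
v(R) = -1 + 5*R/2 (v(R) = -3/2 + (1 + R*5)/2 = -3/2 + (1 + 5*R)/2 = -3/2 + (½ + 5*R/2) = -1 + 5*R/2)
w(X, I) = X*(-7/2 + X) (w(X, I) = ((-1 + (5/2)*(-1)) + X)*X = ((-1 - 5/2) + X)*X = (-7/2 + X)*X = X*(-7/2 + X))
√(w(123, -95) + 148*38) = √((½)*123*(-7 + 2*123) + 148*38) = √((½)*123*(-7 + 246) + 5624) = √((½)*123*239 + 5624) = √(29397/2 + 5624) = √(40645/2) = √81290/2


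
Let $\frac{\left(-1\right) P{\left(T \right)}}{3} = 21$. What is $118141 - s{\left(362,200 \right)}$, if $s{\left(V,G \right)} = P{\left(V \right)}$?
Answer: $118204$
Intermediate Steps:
$P{\left(T \right)} = -63$ ($P{\left(T \right)} = \left(-3\right) 21 = -63$)
$s{\left(V,G \right)} = -63$
$118141 - s{\left(362,200 \right)} = 118141 - -63 = 118141 + 63 = 118204$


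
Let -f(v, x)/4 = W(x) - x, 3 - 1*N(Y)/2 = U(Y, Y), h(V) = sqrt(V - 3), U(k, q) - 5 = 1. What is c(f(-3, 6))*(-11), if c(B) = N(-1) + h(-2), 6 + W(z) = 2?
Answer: 66 - 11*I*sqrt(5) ≈ 66.0 - 24.597*I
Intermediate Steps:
U(k, q) = 6 (U(k, q) = 5 + 1 = 6)
W(z) = -4 (W(z) = -6 + 2 = -4)
h(V) = sqrt(-3 + V)
N(Y) = -6 (N(Y) = 6 - 2*6 = 6 - 12 = -6)
f(v, x) = 16 + 4*x (f(v, x) = -4*(-4 - x) = 16 + 4*x)
c(B) = -6 + I*sqrt(5) (c(B) = -6 + sqrt(-3 - 2) = -6 + sqrt(-5) = -6 + I*sqrt(5))
c(f(-3, 6))*(-11) = (-6 + I*sqrt(5))*(-11) = 66 - 11*I*sqrt(5)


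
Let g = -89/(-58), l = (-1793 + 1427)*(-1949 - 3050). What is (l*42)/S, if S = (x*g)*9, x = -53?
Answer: -495220936/4717 ≈ -1.0499e+5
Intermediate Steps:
l = 1829634 (l = -366*(-4999) = 1829634)
g = 89/58 (g = -89*(-1/58) = 89/58 ≈ 1.5345)
S = -42453/58 (S = -53*89/58*9 = -4717/58*9 = -42453/58 ≈ -731.95)
(l*42)/S = (1829634*42)/(-42453/58) = 76844628*(-58/42453) = -495220936/4717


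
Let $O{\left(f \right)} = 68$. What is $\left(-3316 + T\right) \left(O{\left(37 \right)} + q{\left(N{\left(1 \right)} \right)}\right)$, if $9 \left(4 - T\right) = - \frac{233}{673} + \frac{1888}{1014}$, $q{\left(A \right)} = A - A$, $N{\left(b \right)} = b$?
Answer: $- \frac{691650757492}{3070899} \approx -2.2523 \cdot 10^{5}$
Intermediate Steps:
$q{\left(A \right)} = 0$
$T = \frac{11766415}{3070899}$ ($T = 4 - \frac{- \frac{233}{673} + \frac{1888}{1014}}{9} = 4 - \frac{\left(-233\right) \frac{1}{673} + 1888 \cdot \frac{1}{1014}}{9} = 4 - \frac{- \frac{233}{673} + \frac{944}{507}}{9} = 4 - \frac{517181}{3070899} = \frac{11766415}{3070899} \approx 3.8316$)
$\left(-3316 + T\right) \left(O{\left(37 \right)} + q{\left(N{\left(1 \right)} \right)}\right) = \left(-3316 + \frac{11766415}{3070899}\right) \left(68 + 0\right) = \left(- \frac{10171334669}{3070899}\right) 68 = - \frac{691650757492}{3070899}$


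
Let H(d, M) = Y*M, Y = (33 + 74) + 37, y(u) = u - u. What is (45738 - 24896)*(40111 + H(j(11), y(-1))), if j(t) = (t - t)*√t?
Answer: 835993462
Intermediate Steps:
y(u) = 0
j(t) = 0 (j(t) = 0*√t = 0)
Y = 144 (Y = 107 + 37 = 144)
H(d, M) = 144*M
(45738 - 24896)*(40111 + H(j(11), y(-1))) = (45738 - 24896)*(40111 + 144*0) = 20842*(40111 + 0) = 20842*40111 = 835993462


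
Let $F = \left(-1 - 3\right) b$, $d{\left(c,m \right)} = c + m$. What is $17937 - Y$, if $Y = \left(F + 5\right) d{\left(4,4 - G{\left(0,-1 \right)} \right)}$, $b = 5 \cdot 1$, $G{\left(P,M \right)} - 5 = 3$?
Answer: $17937$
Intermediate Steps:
$G{\left(P,M \right)} = 8$ ($G{\left(P,M \right)} = 5 + 3 = 8$)
$b = 5$
$F = -20$ ($F = \left(-1 - 3\right) 5 = \left(-4\right) 5 = -20$)
$Y = 0$ ($Y = \left(-20 + 5\right) \left(4 + \left(4 - 8\right)\right) = - 15 \left(4 + \left(4 - 8\right)\right) = - 15 \left(4 - 4\right) = \left(-15\right) 0 = 0$)
$17937 - Y = 17937 - 0 = 17937 + 0 = 17937$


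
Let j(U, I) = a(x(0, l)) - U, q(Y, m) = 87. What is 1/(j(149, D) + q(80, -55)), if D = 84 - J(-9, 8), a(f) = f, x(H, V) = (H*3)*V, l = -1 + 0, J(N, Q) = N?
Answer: -1/62 ≈ -0.016129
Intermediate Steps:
l = -1
x(H, V) = 3*H*V (x(H, V) = (3*H)*V = 3*H*V)
D = 93 (D = 84 - 1*(-9) = 84 + 9 = 93)
j(U, I) = -U (j(U, I) = 3*0*(-1) - U = 0 - U = -U)
1/(j(149, D) + q(80, -55)) = 1/(-1*149 + 87) = 1/(-149 + 87) = 1/(-62) = -1/62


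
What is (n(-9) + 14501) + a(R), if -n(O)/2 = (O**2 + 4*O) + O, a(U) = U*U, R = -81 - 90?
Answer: 43670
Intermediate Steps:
R = -171
a(U) = U**2
n(O) = -10*O - 2*O**2 (n(O) = -2*((O**2 + 4*O) + O) = -2*(O**2 + 5*O) = -10*O - 2*O**2)
(n(-9) + 14501) + a(R) = (-2*(-9)*(5 - 9) + 14501) + (-171)**2 = (-2*(-9)*(-4) + 14501) + 29241 = (-72 + 14501) + 29241 = 14429 + 29241 = 43670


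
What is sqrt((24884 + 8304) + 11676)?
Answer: 8*sqrt(701) ≈ 211.81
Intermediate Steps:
sqrt((24884 + 8304) + 11676) = sqrt(33188 + 11676) = sqrt(44864) = 8*sqrt(701)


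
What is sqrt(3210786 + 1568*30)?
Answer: sqrt(3257826) ≈ 1804.9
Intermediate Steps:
sqrt(3210786 + 1568*30) = sqrt(3210786 + 47040) = sqrt(3257826)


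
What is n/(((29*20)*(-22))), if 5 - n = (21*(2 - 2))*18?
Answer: -1/2552 ≈ -0.00039185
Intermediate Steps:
n = 5 (n = 5 - 21*(2 - 2)*18 = 5 - 21*0*18 = 5 - 0*18 = 5 - 1*0 = 5 + 0 = 5)
n/(((29*20)*(-22))) = 5/(((29*20)*(-22))) = 5/((580*(-22))) = 5/(-12760) = 5*(-1/12760) = -1/2552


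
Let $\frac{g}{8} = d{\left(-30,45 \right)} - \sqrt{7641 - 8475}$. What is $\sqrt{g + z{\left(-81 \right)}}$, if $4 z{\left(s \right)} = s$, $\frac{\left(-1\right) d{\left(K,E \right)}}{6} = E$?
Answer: $\frac{\sqrt{-8721 - 32 i \sqrt{834}}}{2} \approx 2.4705 - 46.758 i$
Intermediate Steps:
$d{\left(K,E \right)} = - 6 E$
$z{\left(s \right)} = \frac{s}{4}$
$g = -2160 - 8 i \sqrt{834}$ ($g = 8 \left(\left(-6\right) 45 - \sqrt{7641 - 8475}\right) = 8 \left(-270 - \sqrt{-834}\right) = 8 \left(-270 - i \sqrt{834}\right) = -2160 - 8 i \sqrt{834} \approx -2160.0 - 231.03 i$)
$\sqrt{g + z{\left(-81 \right)}} = \sqrt{\left(-2160 - 8 i \sqrt{834}\right) + \frac{1}{4} \left(-81\right)} = \sqrt{\left(-2160 - 8 i \sqrt{834}\right) - \frac{81}{4}} = \sqrt{- \frac{8721}{4} - 8 i \sqrt{834}}$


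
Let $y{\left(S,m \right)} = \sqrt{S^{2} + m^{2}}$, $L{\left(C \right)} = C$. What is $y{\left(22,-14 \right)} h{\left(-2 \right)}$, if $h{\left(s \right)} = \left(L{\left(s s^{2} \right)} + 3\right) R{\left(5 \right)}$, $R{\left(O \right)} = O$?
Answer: $- 50 \sqrt{170} \approx -651.92$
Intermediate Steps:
$h{\left(s \right)} = 15 + 5 s^{3}$ ($h{\left(s \right)} = \left(s s^{2} + 3\right) 5 = \left(s^{3} + 3\right) 5 = \left(3 + s^{3}\right) 5 = 15 + 5 s^{3}$)
$y{\left(22,-14 \right)} h{\left(-2 \right)} = \sqrt{22^{2} + \left(-14\right)^{2}} \left(15 + 5 \left(-2\right)^{3}\right) = \sqrt{484 + 196} \left(15 + 5 \left(-8\right)\right) = \sqrt{680} \left(15 - 40\right) = 2 \sqrt{170} \left(-25\right) = - 50 \sqrt{170}$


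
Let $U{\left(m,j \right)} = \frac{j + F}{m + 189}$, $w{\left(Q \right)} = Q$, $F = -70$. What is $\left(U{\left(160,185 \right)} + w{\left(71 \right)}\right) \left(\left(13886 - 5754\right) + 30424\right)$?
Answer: $\frac{959813064}{349} \approx 2.7502 \cdot 10^{6}$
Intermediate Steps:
$U{\left(m,j \right)} = \frac{-70 + j}{189 + m}$ ($U{\left(m,j \right)} = \frac{j - 70}{m + 189} = \frac{-70 + j}{189 + m}$)
$\left(U{\left(160,185 \right)} + w{\left(71 \right)}\right) \left(\left(13886 - 5754\right) + 30424\right) = \left(\frac{-70 + 185}{189 + 160} + 71\right) \left(\left(13886 - 5754\right) + 30424\right) = \left(\frac{1}{349} \cdot 115 + 71\right) \left(8132 + 30424\right) = \left(\frac{1}{349} \cdot 115 + 71\right) 38556 = \left(\frac{115}{349} + 71\right) 38556 = \frac{24894}{349} \cdot 38556 = \frac{959813064}{349}$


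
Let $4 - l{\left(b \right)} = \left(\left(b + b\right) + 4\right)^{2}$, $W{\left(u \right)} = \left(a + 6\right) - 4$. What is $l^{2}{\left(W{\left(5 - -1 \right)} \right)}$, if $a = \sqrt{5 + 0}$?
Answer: $11520 + 5120 \sqrt{5} \approx 22969.0$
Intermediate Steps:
$a = \sqrt{5} \approx 2.2361$
$W{\left(u \right)} = 2 + \sqrt{5}$ ($W{\left(u \right)} = \left(\sqrt{5} + 6\right) - 4 = \left(6 + \sqrt{5}\right) - 4 = 2 + \sqrt{5}$)
$l{\left(b \right)} = 4 - \left(4 + 2 b\right)^{2}$ ($l{\left(b \right)} = 4 - \left(\left(b + b\right) + 4\right)^{2} = 4 - \left(2 b + 4\right)^{2} = 4 - \left(4 + 2 b\right)^{2}$)
$l^{2}{\left(W{\left(5 - -1 \right)} \right)} = \left(4 - 4 \left(2 + \left(2 + \sqrt{5}\right)\right)^{2}\right)^{2} = \left(4 - 4 \left(4 + \sqrt{5}\right)^{2}\right)^{2}$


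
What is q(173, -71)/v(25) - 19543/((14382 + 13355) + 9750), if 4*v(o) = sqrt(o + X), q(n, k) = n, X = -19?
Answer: -19543/37487 + 346*sqrt(6)/3 ≈ 281.99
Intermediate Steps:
v(o) = sqrt(-19 + o)/4 (v(o) = sqrt(o - 19)/4 = sqrt(-19 + o)/4)
q(173, -71)/v(25) - 19543/((14382 + 13355) + 9750) = 173/((sqrt(-19 + 25)/4)) - 19543/((14382 + 13355) + 9750) = 173/((sqrt(6)/4)) - 19543/(27737 + 9750) = 173*(2*sqrt(6)/3) - 19543/37487 = 346*sqrt(6)/3 - 19543*1/37487 = 346*sqrt(6)/3 - 19543/37487 = -19543/37487 + 346*sqrt(6)/3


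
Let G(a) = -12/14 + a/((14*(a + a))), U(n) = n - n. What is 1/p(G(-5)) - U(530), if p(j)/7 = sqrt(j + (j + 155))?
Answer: sqrt(30058)/15029 ≈ 0.011536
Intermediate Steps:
U(n) = 0
G(a) = -23/28 (G(a) = -12*1/14 + a/((14*(2*a))) = -6/7 + a/((28*a)) = -6/7 + a*(1/(28*a)) = -6/7 + 1/28 = -23/28)
p(j) = 7*sqrt(155 + 2*j) (p(j) = 7*sqrt(j + (j + 155)) = 7*sqrt(j + (155 + j)) = 7*sqrt(155 + 2*j))
1/p(G(-5)) - U(530) = 1/(7*sqrt(155 + 2*(-23/28))) - 1*0 = 1/(7*sqrt(155 - 23/14)) + 0 = 1/(7*sqrt(2147/14)) + 0 = 1/(7*(sqrt(30058)/14)) + 0 = 1/(sqrt(30058)/2) + 0 = sqrt(30058)/15029 + 0 = sqrt(30058)/15029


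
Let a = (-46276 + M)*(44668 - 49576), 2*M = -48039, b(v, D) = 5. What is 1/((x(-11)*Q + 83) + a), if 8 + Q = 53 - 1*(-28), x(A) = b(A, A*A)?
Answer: 1/345010762 ≈ 2.8985e-9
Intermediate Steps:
x(A) = 5
Q = 73 (Q = -8 + (53 - 1*(-28)) = -8 + (53 + 28) = -8 + 81 = 73)
M = -48039/2 (M = (1/2)*(-48039) = -48039/2 ≈ -24020.)
a = 345010314 (a = (-46276 - 48039/2)*(44668 - 49576) = -140591/2*(-4908) = 345010314)
1/((x(-11)*Q + 83) + a) = 1/((5*73 + 83) + 345010314) = 1/((365 + 83) + 345010314) = 1/(448 + 345010314) = 1/345010762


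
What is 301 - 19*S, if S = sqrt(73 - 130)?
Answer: 301 - 19*I*sqrt(57) ≈ 301.0 - 143.45*I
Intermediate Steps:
S = I*sqrt(57) (S = sqrt(-57) = I*sqrt(57) ≈ 7.5498*I)
301 - 19*S = 301 - 19*I*sqrt(57)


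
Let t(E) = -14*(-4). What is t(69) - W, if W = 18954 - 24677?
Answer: 5779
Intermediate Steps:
t(E) = 56
W = -5723
t(69) - W = 56 - 1*(-5723) = 56 + 5723 = 5779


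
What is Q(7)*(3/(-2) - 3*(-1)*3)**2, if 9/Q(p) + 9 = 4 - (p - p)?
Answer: -405/4 ≈ -101.25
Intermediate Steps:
Q(p) = -9/5 (Q(p) = 9/(-9 + (4 - (p - p))) = 9/(-9 + (4 - 1*0)) = 9/(-9 + (4 + 0)) = 9/(-9 + 4) = 9/(-5) = 9*(-1/5) = -9/5)
Q(7)*(3/(-2) - 3*(-1)*3)**2 = -9*(3/(-2) - 3*(-1)*3)**2/5 = -9*(3*(-1/2) + 3*3)**2/5 = -9*(-3/2 + 9)**2/5 = -9*(15/2)**2/5 = -9/5*225/4 = -405/4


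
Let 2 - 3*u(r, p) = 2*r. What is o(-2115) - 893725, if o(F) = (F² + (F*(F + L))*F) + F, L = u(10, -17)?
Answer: -9484132840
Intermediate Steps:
u(r, p) = ⅔ - 2*r/3
L = -6 (L = ⅔ - ⅔*10 = ⅔ - 20/3 = -6)
o(F) = F + F² + F²*(-6 + F) (o(F) = (F² + (F*(F - 6))*F) + F = (F² + (F*(-6 + F))*F) + F = (F² + F²*(-6 + F)) + F = F + F² + F²*(-6 + F))
o(-2115) - 893725 = -2115*(1 + (-2115)² - 5*(-2115)) - 893725 = -2115*(1 + 4473225 + 10575) - 893725 = -2115*4483801 - 893725 = -9483239115 - 893725 = -9484132840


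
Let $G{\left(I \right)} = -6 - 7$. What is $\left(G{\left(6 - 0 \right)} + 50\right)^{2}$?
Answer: $1369$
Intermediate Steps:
$G{\left(I \right)} = -13$ ($G{\left(I \right)} = -6 - 7 = -13$)
$\left(G{\left(6 - 0 \right)} + 50\right)^{2} = \left(-13 + 50\right)^{2} = 37^{2} = 1369$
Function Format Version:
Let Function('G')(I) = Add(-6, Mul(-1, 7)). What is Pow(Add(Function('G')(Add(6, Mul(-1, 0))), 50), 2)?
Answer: 1369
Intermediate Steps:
Function('G')(I) = -13 (Function('G')(I) = Add(-6, -7) = -13)
Pow(Add(Function('G')(Add(6, Mul(-1, 0))), 50), 2) = Pow(Add(-13, 50), 2) = Pow(37, 2) = 1369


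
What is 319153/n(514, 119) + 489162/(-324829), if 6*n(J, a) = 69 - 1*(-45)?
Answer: 103660855759/6171751 ≈ 16796.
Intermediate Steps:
n(J, a) = 19 (n(J, a) = (69 - 1*(-45))/6 = (69 + 45)/6 = (⅙)*114 = 19)
319153/n(514, 119) + 489162/(-324829) = 319153/19 + 489162/(-324829) = 319153*(1/19) + 489162*(-1/324829) = 319153/19 - 489162/324829 = 103660855759/6171751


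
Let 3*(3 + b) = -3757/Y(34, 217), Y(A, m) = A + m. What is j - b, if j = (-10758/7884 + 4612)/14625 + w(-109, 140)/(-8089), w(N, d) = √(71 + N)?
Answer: 320461153/38588238 - I*√38/8089 ≈ 8.3046 - 0.00076207*I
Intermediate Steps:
b = -6016/753 (b = -3 + (-3757/(34 + 217))/3 = -3 + (-3757/251)/3 = -3 + (-3757*1/251)/3 = -3 + (⅓)*(-3757/251) = -3 - 3757/753 = -6016/753 ≈ -7.9894)
j = 48467/153738 - I*√38/8089 (j = (-10758/7884 + 4612)/14625 + √(71 - 109)/(-8089) = (-10758*1/7884 + 4612)*(1/14625) + √(-38)*(-1/8089) = (-1793/1314 + 4612)*(1/14625) + (I*√38)*(-1/8089) = (6058375/1314)*(1/14625) - I*√38/8089 = 48467/153738 - I*√38/8089 ≈ 0.31526 - 0.00076207*I)
j - b = (48467/153738 - I*√38/8089) - 1*(-6016/753) = (48467/153738 - I*√38/8089) + 6016/753 = 320461153/38588238 - I*√38/8089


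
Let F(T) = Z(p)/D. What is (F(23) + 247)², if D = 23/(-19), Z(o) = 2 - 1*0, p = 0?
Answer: 31843449/529 ≈ 60196.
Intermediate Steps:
Z(o) = 2 (Z(o) = 2 + 0 = 2)
D = -23/19 (D = 23*(-1/19) = -23/19 ≈ -1.2105)
F(T) = -38/23 (F(T) = 2/(-23/19) = 2*(-19/23) = -38/23)
(F(23) + 247)² = (-38/23 + 247)² = (5643/23)² = 31843449/529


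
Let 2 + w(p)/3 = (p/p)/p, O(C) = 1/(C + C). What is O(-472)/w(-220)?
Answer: 55/312228 ≈ 0.00017615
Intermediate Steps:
O(C) = 1/(2*C)
w(p) = -6 + 3/p (w(p) = -6 + 3*((p/p)/p) = -6 + 3*(1/p) = -6 + 3/p)
O(-472)/w(-220) = ((½)/(-472))/(-6 + 3/(-220)) = ((½)*(-1/472))/(-6 + 3*(-1/220)) = -1/(944*(-6 - 3/220)) = -1/(944*(-1323/220)) = -1/944*(-220/1323) = 55/312228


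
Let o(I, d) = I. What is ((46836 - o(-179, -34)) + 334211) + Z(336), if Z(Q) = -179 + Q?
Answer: 381383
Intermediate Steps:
((46836 - o(-179, -34)) + 334211) + Z(336) = ((46836 - 1*(-179)) + 334211) + (-179 + 336) = ((46836 + 179) + 334211) + 157 = (47015 + 334211) + 157 = 381226 + 157 = 381383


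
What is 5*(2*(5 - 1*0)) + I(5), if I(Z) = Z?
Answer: 55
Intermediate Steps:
5*(2*(5 - 1*0)) + I(5) = 5*(2*(5 - 1*0)) + 5 = 5*(2*(5 + 0)) + 5 = 5*(2*5) + 5 = 5*10 + 5 = 50 + 5 = 55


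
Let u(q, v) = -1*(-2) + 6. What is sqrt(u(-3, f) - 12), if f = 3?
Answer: 2*I ≈ 2.0*I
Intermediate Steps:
u(q, v) = 8 (u(q, v) = 2 + 6 = 8)
sqrt(u(-3, f) - 12) = sqrt(8 - 12) = sqrt(-4) = 2*I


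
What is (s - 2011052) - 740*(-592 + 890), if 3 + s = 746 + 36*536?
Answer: -2211533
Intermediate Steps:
s = 20039 (s = -3 + (746 + 36*536) = -3 + (746 + 19296) = -3 + 20042 = 20039)
(s - 2011052) - 740*(-592 + 890) = (20039 - 2011052) - 740*(-592 + 890) = -1991013 - 740*298 = -1991013 - 220520 = -2211533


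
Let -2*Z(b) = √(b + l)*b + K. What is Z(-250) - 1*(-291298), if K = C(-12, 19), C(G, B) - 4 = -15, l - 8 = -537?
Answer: 582607/2 + 125*I*√779 ≈ 2.913e+5 + 3488.8*I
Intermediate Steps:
l = -529 (l = 8 - 537 = -529)
C(G, B) = -11 (C(G, B) = 4 - 15 = -11)
K = -11
Z(b) = 11/2 - b*√(-529 + b)/2 (Z(b) = -(√(b - 529)*b - 11)/2 = -(√(-529 + b)*b - 11)/2 = -(b*√(-529 + b) - 11)/2 = -(-11 + b*√(-529 + b))/2 = 11/2 - b*√(-529 + b)/2)
Z(-250) - 1*(-291298) = (11/2 - ½*(-250)*√(-529 - 250)) - 1*(-291298) = (11/2 - ½*(-250)*√(-779)) + 291298 = (11/2 - ½*(-250)*I*√779) + 291298 = (11/2 + 125*I*√779) + 291298 = 582607/2 + 125*I*√779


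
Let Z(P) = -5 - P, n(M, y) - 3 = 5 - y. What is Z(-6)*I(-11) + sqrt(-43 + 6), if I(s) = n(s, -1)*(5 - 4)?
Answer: 9 + I*sqrt(37) ≈ 9.0 + 6.0828*I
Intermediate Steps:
n(M, y) = 8 - y (n(M, y) = 3 + (5 - y) = 8 - y)
I(s) = 9 (I(s) = (8 - 1*(-1))*(5 - 4) = (8 + 1)*1 = 9*1 = 9)
Z(-6)*I(-11) + sqrt(-43 + 6) = (-5 - 1*(-6))*9 + sqrt(-43 + 6) = (-5 + 6)*9 + sqrt(-37) = 1*9 + I*sqrt(37) = 9 + I*sqrt(37)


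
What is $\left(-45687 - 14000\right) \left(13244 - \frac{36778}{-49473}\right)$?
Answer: $- \frac{39110335899530}{49473} \approx -7.9054 \cdot 10^{8}$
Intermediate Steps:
$\left(-45687 - 14000\right) \left(13244 - \frac{36778}{-49473}\right) = - 59687 \left(13244 - - \frac{36778}{49473}\right) = - 59687 \left(13244 + \frac{36778}{49473}\right) = \left(-59687\right) \frac{655257190}{49473} = - \frac{39110335899530}{49473}$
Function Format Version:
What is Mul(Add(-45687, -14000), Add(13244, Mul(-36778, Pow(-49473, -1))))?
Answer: Rational(-39110335899530, 49473) ≈ -7.9054e+8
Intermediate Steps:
Mul(Add(-45687, -14000), Add(13244, Mul(-36778, Pow(-49473, -1)))) = Mul(-59687, Add(13244, Mul(-36778, Rational(-1, 49473)))) = Mul(-59687, Add(13244, Rational(36778, 49473))) = Mul(-59687, Rational(655257190, 49473)) = Rational(-39110335899530, 49473)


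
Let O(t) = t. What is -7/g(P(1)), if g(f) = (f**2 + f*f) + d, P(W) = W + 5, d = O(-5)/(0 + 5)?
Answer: -7/71 ≈ -0.098592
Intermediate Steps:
d = -1 (d = -5/(0 + 5) = -5/5 = -5*1/5 = -1)
P(W) = 5 + W
g(f) = -1 + 2*f**2 (g(f) = (f**2 + f*f) - 1 = (f**2 + f**2) - 1 = 2*f**2 - 1 = -1 + 2*f**2)
-7/g(P(1)) = -7/(-1 + 2*(5 + 1)**2) = -7/(-1 + 2*6**2) = -7/(-1 + 2*36) = -7/(-1 + 72) = -7/71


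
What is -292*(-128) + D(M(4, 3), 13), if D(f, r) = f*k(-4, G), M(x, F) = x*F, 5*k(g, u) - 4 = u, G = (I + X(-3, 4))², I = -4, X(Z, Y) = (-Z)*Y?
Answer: 187696/5 ≈ 37539.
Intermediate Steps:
X(Z, Y) = -Y*Z
G = 64 (G = (-4 - 1*4*(-3))² = (-4 + 12)² = 8² = 64)
k(g, u) = ⅘ + u/5
M(x, F) = F*x
D(f, r) = 68*f/5 (D(f, r) = f*(⅘ + (⅕)*64) = f*(⅘ + 64/5) = f*(68/5) = 68*f/5)
-292*(-128) + D(M(4, 3), 13) = -292*(-128) + 68*(3*4)/5 = 37376 + (68/5)*12 = 37376 + 816/5 = 187696/5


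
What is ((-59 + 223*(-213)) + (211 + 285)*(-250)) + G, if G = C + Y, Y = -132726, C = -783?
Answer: -305067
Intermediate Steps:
G = -133509 (G = -783 - 132726 = -133509)
((-59 + 223*(-213)) + (211 + 285)*(-250)) + G = ((-59 + 223*(-213)) + (211 + 285)*(-250)) - 133509 = ((-59 - 47499) + 496*(-250)) - 133509 = (-47558 - 124000) - 133509 = -171558 - 133509 = -305067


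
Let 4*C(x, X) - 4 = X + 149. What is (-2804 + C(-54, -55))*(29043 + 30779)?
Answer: -166275249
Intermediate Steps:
C(x, X) = 153/4 + X/4 (C(x, X) = 1 + (X + 149)/4 = 1 + (149 + X)/4 = 1 + (149/4 + X/4) = 153/4 + X/4)
(-2804 + C(-54, -55))*(29043 + 30779) = (-2804 + (153/4 + (¼)*(-55)))*(29043 + 30779) = (-2804 + (153/4 - 55/4))*59822 = (-2804 + 49/2)*59822 = -5559/2*59822 = -166275249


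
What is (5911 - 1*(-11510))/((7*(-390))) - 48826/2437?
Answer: -58583319/2217670 ≈ -26.417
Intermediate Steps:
(5911 - 1*(-11510))/((7*(-390))) - 48826/2437 = (5911 + 11510)/(-2730) - 48826*1/2437 = 17421*(-1/2730) - 48826/2437 = -5807/910 - 48826/2437 = -58583319/2217670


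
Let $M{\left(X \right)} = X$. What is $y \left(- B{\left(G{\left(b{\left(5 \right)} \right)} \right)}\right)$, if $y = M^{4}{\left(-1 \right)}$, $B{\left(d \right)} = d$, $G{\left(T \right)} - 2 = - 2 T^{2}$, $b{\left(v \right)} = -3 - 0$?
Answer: $16$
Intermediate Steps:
$b{\left(v \right)} = -3$ ($b{\left(v \right)} = -3 + 0 = -3$)
$G{\left(T \right)} = 2 - 2 T^{2}$
$y = 1$ ($y = \left(-1\right)^{4} = 1$)
$y \left(- B{\left(G{\left(b{\left(5 \right)} \right)} \right)}\right) = 1 \left(- (2 - 2 \left(-3\right)^{2})\right) = 1 \left(- (2 - 18)\right) = 1 \left(\left(-1\right) \left(-16\right)\right) = 1 \cdot 16 = 16$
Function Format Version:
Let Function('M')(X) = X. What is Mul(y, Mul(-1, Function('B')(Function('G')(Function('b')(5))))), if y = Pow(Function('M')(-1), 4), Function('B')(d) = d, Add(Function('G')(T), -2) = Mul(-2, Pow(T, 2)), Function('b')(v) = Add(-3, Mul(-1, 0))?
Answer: 16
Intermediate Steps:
Function('b')(v) = -3 (Function('b')(v) = Add(-3, 0) = -3)
Function('G')(T) = Add(2, Mul(-2, Pow(T, 2)))
y = 1 (y = Pow(-1, 4) = 1)
Mul(y, Mul(-1, Function('B')(Function('G')(Function('b')(5))))) = Mul(1, Mul(-1, Add(2, Mul(-2, Pow(-3, 2))))) = Mul(1, Mul(-1, Add(2, Mul(-2, 9)))) = Mul(1, Mul(-1, Add(2, -18))) = Mul(1, Mul(-1, -16)) = Mul(1, 16) = 16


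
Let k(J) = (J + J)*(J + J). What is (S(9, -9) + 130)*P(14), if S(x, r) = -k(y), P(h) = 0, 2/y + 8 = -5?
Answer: 0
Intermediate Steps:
y = -2/13 (y = 2/(-8 - 5) = 2/(-13) = 2*(-1/13) = -2/13 ≈ -0.15385)
k(J) = 4*J**2 (k(J) = (2*J)*(2*J) = 4*J**2)
S(x, r) = -16/169 (S(x, r) = -4*(-2/13)**2 = -4*4/169 = -1*16/169 = -16/169)
(S(9, -9) + 130)*P(14) = (-16/169 + 130)*0 = (21954/169)*0 = 0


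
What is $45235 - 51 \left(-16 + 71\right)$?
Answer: $42430$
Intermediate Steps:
$45235 - 51 \left(-16 + 71\right) = 45235 - 51 \cdot 55 = 45235 - 2805 = 42430$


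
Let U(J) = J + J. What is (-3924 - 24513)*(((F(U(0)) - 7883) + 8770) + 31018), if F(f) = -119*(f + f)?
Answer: -907282485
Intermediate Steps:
U(J) = 2*J
F(f) = -238*f
(-3924 - 24513)*(((F(U(0)) - 7883) + 8770) + 31018) = (-3924 - 24513)*(((-476*0 - 7883) + 8770) + 31018) = -28437*(((-238*0 - 7883) + 8770) + 31018) = -28437*(((0 - 7883) + 8770) + 31018) = -28437*((-7883 + 8770) + 31018) = -28437*(887 + 31018) = -28437*31905 = -907282485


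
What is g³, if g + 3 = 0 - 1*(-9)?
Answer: 216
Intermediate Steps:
g = 6 (g = -3 + (0 - 1*(-9)) = -3 + (0 + 9) = -3 + 9 = 6)
g³ = 6³ = 216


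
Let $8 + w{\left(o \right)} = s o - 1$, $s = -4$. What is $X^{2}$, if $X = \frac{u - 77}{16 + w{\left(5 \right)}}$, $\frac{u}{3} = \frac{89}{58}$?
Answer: $\frac{104329}{3364} \approx 31.013$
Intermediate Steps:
$u = \frac{267}{58}$ ($u = 3 \cdot \frac{89}{58} = \frac{267}{58} \approx 4.6034$)
$w{\left(o \right)} = -9 - 4 o$ ($w{\left(o \right)} = -8 - \left(1 + 4 o\right) = -9 - 4 o$)
$X = \frac{323}{58}$ ($X = \frac{\frac{267}{58} - 77}{16 - 29} = - \frac{4199}{58 \left(16 - 29\right)} = - \frac{4199}{58 \left(-13\right)} = \left(- \frac{4199}{58}\right) \left(- \frac{1}{13}\right) = \frac{323}{58} \approx 5.569$)
$X^{2} = \left(\frac{323}{58}\right)^{2} = \frac{104329}{3364}$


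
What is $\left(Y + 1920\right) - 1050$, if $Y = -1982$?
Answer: $-1112$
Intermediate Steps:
$\left(Y + 1920\right) - 1050 = \left(-1982 + 1920\right) - 1050 = -62 - 1050 = -1112$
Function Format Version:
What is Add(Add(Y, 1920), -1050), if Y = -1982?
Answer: -1112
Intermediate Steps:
Add(Add(Y, 1920), -1050) = Add(Add(-1982, 1920), -1050) = Add(-62, -1050) = -1112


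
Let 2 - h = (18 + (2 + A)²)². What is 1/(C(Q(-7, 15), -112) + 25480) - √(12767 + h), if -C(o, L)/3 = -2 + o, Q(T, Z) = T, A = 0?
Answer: 1/25507 - 3*√1365 ≈ -110.84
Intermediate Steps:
C(o, L) = 6 - 3*o (C(o, L) = -3*(-2 + o) = 6 - 3*o)
h = -482 (h = 2 - (18 + (2 + 0)²)² = 2 - (18 + 2²)² = 2 - (18 + 4)² = 2 - 1*22² = 2 - 1*484 = 2 - 484 = -482)
1/(C(Q(-7, 15), -112) + 25480) - √(12767 + h) = 1/((6 - 3*(-7)) + 25480) - √(12767 - 482) = 1/((6 + 21) + 25480) - √12285 = 1/(27 + 25480) - 3*√1365 = 1/25507 - 3*√1365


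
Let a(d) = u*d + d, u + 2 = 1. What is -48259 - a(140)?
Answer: -48259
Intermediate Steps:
u = -1 (u = -2 + 1 = -1)
a(d) = 0 (a(d) = -d + d = 0)
-48259 - a(140) = -48259 - 1*0 = -48259 + 0 = -48259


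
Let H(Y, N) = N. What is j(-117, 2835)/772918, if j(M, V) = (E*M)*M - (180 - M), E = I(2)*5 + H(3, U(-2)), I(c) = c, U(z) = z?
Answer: 109215/772918 ≈ 0.14130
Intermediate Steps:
E = 8 (E = 2*5 - 2 = 10 - 2 = 8)
j(M, V) = -180 + M + 8*M**2 (j(M, V) = (8*M)*M - (180 - M) = 8*M**2 + (-180 + M) = -180 + M + 8*M**2)
j(-117, 2835)/772918 = (-180 - 117 + 8*(-117)**2)/772918 = (-180 - 117 + 8*13689)*(1/772918) = (-180 - 117 + 109512)*(1/772918) = 109215*(1/772918) = 109215/772918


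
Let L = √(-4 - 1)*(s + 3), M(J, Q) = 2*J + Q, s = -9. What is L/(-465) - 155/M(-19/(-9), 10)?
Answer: -1395/128 + 2*I*√5/155 ≈ -10.898 + 0.028852*I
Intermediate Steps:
M(J, Q) = Q + 2*J
L = -6*I*√5 (L = √(-4 - 1)*(-9 + 3) = √(-5)*(-6) = (I*√5)*(-6) = -6*I*√5 ≈ -13.416*I)
L/(-465) - 155/M(-19/(-9), 10) = -6*I*√5/(-465) - 155/(10 + 2*(-19/(-9))) = -6*I*√5*(-1/465) - 155/(10 + 2*(-19*(-⅑))) = 2*I*√5/155 - 155/(10 + 2*(19/9)) = 2*I*√5/155 - 155/(10 + 38/9) = 2*I*√5/155 - 155/128/9 = 2*I*√5/155 - 155*9/128 = 2*I*√5/155 - 1395/128 = -1395/128 + 2*I*√5/155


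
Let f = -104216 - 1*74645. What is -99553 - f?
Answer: 79308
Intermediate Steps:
f = -178861 (f = -104216 - 74645 = -178861)
-99553 - f = -99553 - 1*(-178861) = -99553 + 178861 = 79308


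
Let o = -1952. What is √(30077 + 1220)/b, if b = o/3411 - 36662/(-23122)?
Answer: 39434571*√31297/39959969 ≈ 174.58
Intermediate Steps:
b = 39959969/39434571 (b = -1952/3411 - 36662/(-23122) = -1952*1/3411 - 36662*(-1/23122) = -1952/3411 + 18331/11561 = 39959969/39434571 ≈ 1.0133)
√(30077 + 1220)/b = √(30077 + 1220)/(39959969/39434571) = √31297*(39434571/39959969) = 39434571*√31297/39959969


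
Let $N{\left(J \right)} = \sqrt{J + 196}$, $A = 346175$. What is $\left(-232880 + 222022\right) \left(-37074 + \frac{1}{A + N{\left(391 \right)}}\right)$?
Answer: $\frac{24120187907888036273}{59918565019} + \frac{5429 \sqrt{587}}{59918565019} \approx 4.0255 \cdot 10^{8}$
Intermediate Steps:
$N{\left(J \right)} = \sqrt{196 + J}$
$\left(-232880 + 222022\right) \left(-37074 + \frac{1}{A + N{\left(391 \right)}}\right) = \left(-232880 + 222022\right) \left(-37074 + \frac{1}{346175 + \sqrt{196 + 391}}\right) = - 10858 \left(-37074 + \frac{1}{346175 + \sqrt{587}}\right) = 402549492 - \frac{10858}{346175 + \sqrt{587}}$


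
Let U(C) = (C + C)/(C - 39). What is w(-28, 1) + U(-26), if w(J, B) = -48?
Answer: -236/5 ≈ -47.200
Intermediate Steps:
U(C) = 2*C/(-39 + C) (U(C) = (2*C)/(-39 + C) = 2*C/(-39 + C))
w(-28, 1) + U(-26) = -48 + 2*(-26)/(-39 - 26) = -48 + 2*(-26)/(-65) = -48 + 2*(-26)*(-1/65) = -48 + ⅘ = -236/5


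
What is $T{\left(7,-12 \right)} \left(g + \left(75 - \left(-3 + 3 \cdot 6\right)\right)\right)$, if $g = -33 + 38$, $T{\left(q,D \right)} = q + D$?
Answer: $-325$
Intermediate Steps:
$T{\left(q,D \right)} = D + q$
$g = 5$
$T{\left(7,-12 \right)} \left(g + \left(75 - \left(-3 + 3 \cdot 6\right)\right)\right) = \left(-12 + 7\right) \left(5 + \left(75 - \left(-3 + 3 \cdot 6\right)\right)\right) = - 5 \left(5 + \left(75 - \left(-3 + 18\right)\right)\right) = - 5 \left(5 + \left(75 - 15\right)\right) = - 5 \left(5 + 60\right) = \left(-5\right) 65 = -325$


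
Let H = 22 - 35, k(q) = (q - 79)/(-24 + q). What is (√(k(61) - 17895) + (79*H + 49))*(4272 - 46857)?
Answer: 41648130 - 42585*I*√24498921/37 ≈ 4.1648e+7 - 5.6968e+6*I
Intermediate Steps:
k(q) = (-79 + q)/(-24 + q)
H = -13
(√(k(61) - 17895) + (79*H + 49))*(4272 - 46857) = (√((-79 + 61)/(-24 + 61) - 17895) + (79*(-13) + 49))*(4272 - 46857) = (√(-18/37 - 17895) + (-1027 + 49))*(-42585) = (√((1/37)*(-18) - 17895) - 978)*(-42585) = (√(-18/37 - 17895) - 978)*(-42585) = (√(-662133/37) - 978)*(-42585) = (I*√24498921/37 - 978)*(-42585) = (-978 + I*√24498921/37)*(-42585) = 41648130 - 42585*I*√24498921/37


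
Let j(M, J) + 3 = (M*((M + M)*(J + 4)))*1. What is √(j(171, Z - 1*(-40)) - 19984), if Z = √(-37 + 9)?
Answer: √(2553221 + 116964*I*√7) ≈ 1600.8 + 96.657*I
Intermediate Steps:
Z = 2*I*√7 (Z = √(-28) = 2*I*√7 ≈ 5.2915*I)
j(M, J) = -3 + 2*M²*(4 + J) (j(M, J) = -3 + (M*((M + M)*(J + 4)))*1 = -3 + (M*((2*M)*(4 + J)))*1 = -3 + (M*(2*M*(4 + J)))*1 = -3 + (2*M²*(4 + J))*1 = -3 + 2*M²*(4 + J))
√(j(171, Z - 1*(-40)) - 19984) = √((-3 + 8*171² + 2*(2*I*√7 - 1*(-40))*171²) - 19984) = √((-3 + 8*29241 + 2*(2*I*√7 + 40)*29241) - 19984) = √((-3 + 233928 + 2*(40 + 2*I*√7)*29241) - 19984) = √((-3 + 233928 + (2339280 + 116964*I*√7)) - 19984) = √((2573205 + 116964*I*√7) - 19984) = √(2553221 + 116964*I*√7)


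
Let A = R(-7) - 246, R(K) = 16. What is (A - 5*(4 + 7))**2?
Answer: 81225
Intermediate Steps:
A = -230 (A = 16 - 246 = -230)
(A - 5*(4 + 7))**2 = (-230 - 5*(4 + 7))**2 = (-230 - 5*11)**2 = (-230 - 55)**2 = (-285)**2 = 81225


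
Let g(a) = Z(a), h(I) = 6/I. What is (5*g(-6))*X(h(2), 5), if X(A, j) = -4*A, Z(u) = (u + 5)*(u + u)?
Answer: -720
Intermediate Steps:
Z(u) = 2*u*(5 + u) (Z(u) = (5 + u)*(2*u) = 2*u*(5 + u))
g(a) = 2*a*(5 + a)
(5*g(-6))*X(h(2), 5) = (5*(2*(-6)*(5 - 6)))*(-24/2) = (5*(2*(-6)*(-1)))*(-24/2) = (5*12)*(-4*3) = 60*(-12) = -720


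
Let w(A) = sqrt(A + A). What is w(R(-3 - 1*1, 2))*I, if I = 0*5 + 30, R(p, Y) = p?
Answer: 60*I*sqrt(2) ≈ 84.853*I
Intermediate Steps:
w(A) = sqrt(2)*sqrt(A) (w(A) = sqrt(2*A) = sqrt(2)*sqrt(A))
I = 30 (I = 0 + 30 = 30)
w(R(-3 - 1*1, 2))*I = (sqrt(2)*sqrt(-3 - 1*1))*30 = (sqrt(2)*sqrt(-3 - 1))*30 = (sqrt(2)*sqrt(-4))*30 = (sqrt(2)*(2*I))*30 = (2*I*sqrt(2))*30 = 60*I*sqrt(2)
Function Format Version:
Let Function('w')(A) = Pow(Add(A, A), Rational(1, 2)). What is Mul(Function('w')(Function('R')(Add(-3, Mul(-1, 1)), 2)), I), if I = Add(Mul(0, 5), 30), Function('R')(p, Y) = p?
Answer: Mul(60, I, Pow(2, Rational(1, 2))) ≈ Mul(84.853, I)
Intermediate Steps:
Function('w')(A) = Mul(Pow(2, Rational(1, 2)), Pow(A, Rational(1, 2))) (Function('w')(A) = Pow(Mul(2, A), Rational(1, 2)) = Mul(Pow(2, Rational(1, 2)), Pow(A, Rational(1, 2))))
I = 30 (I = Add(0, 30) = 30)
Mul(Function('w')(Function('R')(Add(-3, Mul(-1, 1)), 2)), I) = Mul(Mul(Pow(2, Rational(1, 2)), Pow(Add(-3, Mul(-1, 1)), Rational(1, 2))), 30) = Mul(Mul(Pow(2, Rational(1, 2)), Pow(Add(-3, -1), Rational(1, 2))), 30) = Mul(Mul(Pow(2, Rational(1, 2)), Pow(-4, Rational(1, 2))), 30) = Mul(Mul(Pow(2, Rational(1, 2)), Mul(2, I)), 30) = Mul(Mul(2, I, Pow(2, Rational(1, 2))), 30) = Mul(60, I, Pow(2, Rational(1, 2)))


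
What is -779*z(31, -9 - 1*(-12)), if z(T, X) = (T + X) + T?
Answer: -50635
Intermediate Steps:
z(T, X) = X + 2*T
-779*z(31, -9 - 1*(-12)) = -779*((-9 - 1*(-12)) + 2*31) = -779*((-9 + 12) + 62) = -779*(3 + 62) = -779*65 = -50635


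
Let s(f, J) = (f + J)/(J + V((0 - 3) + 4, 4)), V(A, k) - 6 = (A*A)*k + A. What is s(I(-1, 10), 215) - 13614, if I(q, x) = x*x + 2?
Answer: -3076447/226 ≈ -13613.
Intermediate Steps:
V(A, k) = 6 + A + k*A² (V(A, k) = 6 + ((A*A)*k + A) = 6 + (A²*k + A) = 6 + (k*A² + A) = 6 + (A + k*A²) = 6 + A + k*A²)
I(q, x) = 2 + x² (I(q, x) = x² + 2 = 2 + x²)
s(f, J) = (J + f)/(11 + J) (s(f, J) = (f + J)/(J + (6 + ((0 - 3) + 4) + 4*((0 - 3) + 4)²)) = (J + f)/(J + (6 + (-3 + 4) + 4*(-3 + 4)²)) = (J + f)/(J + (6 + 1 + 4*1²)) = (J + f)/(J + (6 + 1 + 4*1)) = (J + f)/(J + (6 + 1 + 4)) = (J + f)/(J + 11) = (J + f)/(11 + J))
s(I(-1, 10), 215) - 13614 = (215 + (2 + 10²))/(11 + 215) - 13614 = (215 + (2 + 100))/226 - 13614 = (215 + 102)/226 - 13614 = (1/226)*317 - 13614 = 317/226 - 13614 = -3076447/226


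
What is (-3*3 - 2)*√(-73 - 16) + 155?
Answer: 155 - 11*I*√89 ≈ 155.0 - 103.77*I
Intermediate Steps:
(-3*3 - 2)*√(-73 - 16) + 155 = (-9 - 2)*√(-89) + 155 = -11*I*√89 + 155 = 155 - 11*I*√89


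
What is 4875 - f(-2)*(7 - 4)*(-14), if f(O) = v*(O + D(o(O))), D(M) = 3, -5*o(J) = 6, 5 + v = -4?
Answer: 4497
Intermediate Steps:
v = -9 (v = -5 - 4 = -9)
o(J) = -6/5 (o(J) = -1/5*6 = -6/5)
f(O) = -27 - 9*O (f(O) = -9*(O + 3) = -9*(3 + O) = -27 - 9*O)
4875 - f(-2)*(7 - 4)*(-14) = 4875 - (-27 - 9*(-2))*(7 - 4)*(-14) = 4875 - (-27 + 18)*3*(-14) = 4875 - (-9)*(-42) = 4875 - 1*378 = 4875 - 378 = 4497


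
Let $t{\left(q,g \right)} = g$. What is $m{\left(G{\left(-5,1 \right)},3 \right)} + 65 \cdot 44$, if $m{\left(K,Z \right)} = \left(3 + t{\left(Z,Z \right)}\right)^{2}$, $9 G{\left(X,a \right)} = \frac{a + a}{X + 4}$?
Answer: $2896$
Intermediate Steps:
$G{\left(X,a \right)} = \frac{2 a}{9 \left(4 + X\right)}$ ($G{\left(X,a \right)} = \frac{\left(a + a\right) \frac{1}{X + 4}}{9} = \frac{2 a \frac{1}{4 + X}}{9} = \frac{2 a}{9 \left(4 + X\right)}$)
$m{\left(K,Z \right)} = \left(3 + Z\right)^{2}$
$m{\left(G{\left(-5,1 \right)},3 \right)} + 65 \cdot 44 = \left(3 + 3\right)^{2} + 65 \cdot 44 = 6^{2} + 2860 = 36 + 2860 = 2896$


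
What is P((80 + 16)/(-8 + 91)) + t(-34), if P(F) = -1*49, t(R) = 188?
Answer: 139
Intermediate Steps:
P(F) = -49
P((80 + 16)/(-8 + 91)) + t(-34) = -49 + 188 = 139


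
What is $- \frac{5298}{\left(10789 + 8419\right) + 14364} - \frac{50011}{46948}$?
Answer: $- \frac{43811359}{35821324} \approx -1.2231$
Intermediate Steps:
$- \frac{5298}{\left(10789 + 8419\right) + 14364} - \frac{50011}{46948} = - \frac{5298}{19208 + 14364} - \frac{50011}{46948} = - \frac{5298}{33572} - \frac{50011}{46948} = \left(-5298\right) \frac{1}{33572} - \frac{50011}{46948} = - \frac{2649}{16786} - \frac{50011}{46948} = - \frac{43811359}{35821324}$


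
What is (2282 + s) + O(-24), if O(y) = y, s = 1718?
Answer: 3976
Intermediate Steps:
(2282 + s) + O(-24) = (2282 + 1718) - 24 = 4000 - 24 = 3976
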